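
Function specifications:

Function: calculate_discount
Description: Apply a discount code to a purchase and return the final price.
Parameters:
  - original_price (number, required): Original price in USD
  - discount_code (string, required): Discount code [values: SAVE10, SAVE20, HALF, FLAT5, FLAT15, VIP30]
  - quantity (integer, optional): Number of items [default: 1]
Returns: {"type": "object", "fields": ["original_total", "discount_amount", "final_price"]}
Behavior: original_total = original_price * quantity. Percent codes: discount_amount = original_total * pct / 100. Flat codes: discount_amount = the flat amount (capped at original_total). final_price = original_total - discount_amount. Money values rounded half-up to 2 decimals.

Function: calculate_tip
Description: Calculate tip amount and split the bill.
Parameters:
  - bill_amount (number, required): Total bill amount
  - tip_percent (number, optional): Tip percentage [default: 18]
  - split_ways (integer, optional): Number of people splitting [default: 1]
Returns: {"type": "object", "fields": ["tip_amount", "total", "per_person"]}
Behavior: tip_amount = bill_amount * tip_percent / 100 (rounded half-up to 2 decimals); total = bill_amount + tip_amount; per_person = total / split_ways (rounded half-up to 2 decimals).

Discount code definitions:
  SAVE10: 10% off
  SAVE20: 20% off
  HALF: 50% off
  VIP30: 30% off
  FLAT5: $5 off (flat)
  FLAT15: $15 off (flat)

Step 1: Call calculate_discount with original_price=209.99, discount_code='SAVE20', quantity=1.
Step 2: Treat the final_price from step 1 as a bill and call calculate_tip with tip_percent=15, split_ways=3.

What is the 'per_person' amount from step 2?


Step 1: calculate_discount(original_price=209.99, discount_code=SAVE20, quantity=1)
  original_total = 209.99 * 1 = 209.99
  SAVE20 = 20% off: discount_amount = 209.99 * 20/100 = 41.998 -> 42.00
  final_price = 209.99 - 42.00 = 167.99
  -> final_price = 167.99
Step 2: calculate_tip(bill_amount=167.99, tip_percent=15, split_ways=3)
  tip_amount = 167.99 * 15/100 = 25.1985 -> 25.20
  total = 167.99 + 25.20 = 193.19
  per_person = 193.19 / 3 = 64.396667 -> 64.40
  -> per_person = 64.40
$64.40


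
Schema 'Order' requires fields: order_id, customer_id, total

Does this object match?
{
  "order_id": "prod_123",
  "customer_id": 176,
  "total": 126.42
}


Checking required fields... All present.
Valid - all required fields present


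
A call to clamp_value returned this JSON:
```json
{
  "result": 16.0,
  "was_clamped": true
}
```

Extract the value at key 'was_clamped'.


true


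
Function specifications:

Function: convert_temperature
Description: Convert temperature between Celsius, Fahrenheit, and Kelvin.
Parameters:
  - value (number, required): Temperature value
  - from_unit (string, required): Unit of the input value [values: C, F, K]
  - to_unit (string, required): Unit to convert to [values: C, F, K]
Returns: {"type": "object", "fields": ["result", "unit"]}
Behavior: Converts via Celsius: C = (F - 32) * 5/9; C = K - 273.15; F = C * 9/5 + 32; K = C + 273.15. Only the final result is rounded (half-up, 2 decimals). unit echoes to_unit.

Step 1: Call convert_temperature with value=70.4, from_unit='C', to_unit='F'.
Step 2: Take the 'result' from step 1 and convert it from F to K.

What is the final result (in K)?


Step 1: convert_temperature(value=70.4, from_unit=C, to_unit=F)
  Input already in C: 70.4
  To F: 70.4 * 9/5 + 32 = 158.72
  Round to 2 decimals: 158.72
  -> result = 158.72 F
Step 2: convert_temperature(value=158.72, from_unit=F, to_unit=K)
  To C: (158.72 - 32) * 5/9 = 70.4
  To K: 70.4 + 273.15 = 343.55
  Round to 2 decimals: 343.55
  -> result = 343.55 K
343.55 K


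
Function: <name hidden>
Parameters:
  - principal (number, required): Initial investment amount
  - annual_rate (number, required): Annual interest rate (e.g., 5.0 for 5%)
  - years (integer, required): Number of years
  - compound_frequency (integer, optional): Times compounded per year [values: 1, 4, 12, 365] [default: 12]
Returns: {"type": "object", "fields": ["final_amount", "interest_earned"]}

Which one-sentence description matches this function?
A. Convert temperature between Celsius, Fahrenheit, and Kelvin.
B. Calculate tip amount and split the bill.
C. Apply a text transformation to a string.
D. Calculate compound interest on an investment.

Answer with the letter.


Parameters principal, annual_rate, years, compound_frequency and return ["final_amount", "interest_earned"] fit: Calculate compound interest on an investment.
D


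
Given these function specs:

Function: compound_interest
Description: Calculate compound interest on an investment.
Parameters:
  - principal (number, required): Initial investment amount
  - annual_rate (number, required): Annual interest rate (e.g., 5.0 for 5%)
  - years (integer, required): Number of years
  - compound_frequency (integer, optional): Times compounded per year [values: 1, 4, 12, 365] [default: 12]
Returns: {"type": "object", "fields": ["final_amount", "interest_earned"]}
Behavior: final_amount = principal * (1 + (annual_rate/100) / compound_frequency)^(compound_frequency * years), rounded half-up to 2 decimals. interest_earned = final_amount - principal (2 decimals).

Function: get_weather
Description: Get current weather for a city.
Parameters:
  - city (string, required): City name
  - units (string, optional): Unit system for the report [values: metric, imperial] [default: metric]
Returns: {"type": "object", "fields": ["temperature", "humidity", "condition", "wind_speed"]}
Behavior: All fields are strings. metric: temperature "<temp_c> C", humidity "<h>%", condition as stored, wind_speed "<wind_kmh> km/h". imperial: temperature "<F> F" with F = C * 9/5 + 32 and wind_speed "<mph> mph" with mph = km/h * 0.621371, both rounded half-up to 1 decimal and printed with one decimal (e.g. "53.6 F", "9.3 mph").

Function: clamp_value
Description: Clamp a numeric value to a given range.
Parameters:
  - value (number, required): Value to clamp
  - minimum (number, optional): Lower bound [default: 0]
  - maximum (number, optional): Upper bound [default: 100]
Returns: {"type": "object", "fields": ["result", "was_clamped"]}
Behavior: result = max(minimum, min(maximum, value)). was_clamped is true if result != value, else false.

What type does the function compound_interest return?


The compound_interest spec declares Returns: {"type": "object", "fields": ["final_amount", "interest_earned"]}
Type:
object


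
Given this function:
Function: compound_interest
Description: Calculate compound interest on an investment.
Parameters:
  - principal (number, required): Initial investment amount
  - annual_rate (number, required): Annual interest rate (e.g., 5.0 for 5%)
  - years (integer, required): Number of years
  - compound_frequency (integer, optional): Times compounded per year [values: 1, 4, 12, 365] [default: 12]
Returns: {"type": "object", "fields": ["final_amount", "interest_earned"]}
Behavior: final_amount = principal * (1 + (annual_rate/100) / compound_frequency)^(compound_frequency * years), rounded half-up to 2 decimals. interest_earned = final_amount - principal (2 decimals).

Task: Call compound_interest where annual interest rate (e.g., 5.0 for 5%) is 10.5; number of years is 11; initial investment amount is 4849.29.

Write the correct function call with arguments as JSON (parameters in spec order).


Mapping each described value to its parameter name:
  'Annual interest rate (e.g., 5.0 for 5%)' -> annual_rate = 10.5
  'Number of years' -> years = 11
  'Initial investment amount' -> principal = 4849.29
compound_interest({"principal": 4849.29, "annual_rate": 10.5, "years": 11})


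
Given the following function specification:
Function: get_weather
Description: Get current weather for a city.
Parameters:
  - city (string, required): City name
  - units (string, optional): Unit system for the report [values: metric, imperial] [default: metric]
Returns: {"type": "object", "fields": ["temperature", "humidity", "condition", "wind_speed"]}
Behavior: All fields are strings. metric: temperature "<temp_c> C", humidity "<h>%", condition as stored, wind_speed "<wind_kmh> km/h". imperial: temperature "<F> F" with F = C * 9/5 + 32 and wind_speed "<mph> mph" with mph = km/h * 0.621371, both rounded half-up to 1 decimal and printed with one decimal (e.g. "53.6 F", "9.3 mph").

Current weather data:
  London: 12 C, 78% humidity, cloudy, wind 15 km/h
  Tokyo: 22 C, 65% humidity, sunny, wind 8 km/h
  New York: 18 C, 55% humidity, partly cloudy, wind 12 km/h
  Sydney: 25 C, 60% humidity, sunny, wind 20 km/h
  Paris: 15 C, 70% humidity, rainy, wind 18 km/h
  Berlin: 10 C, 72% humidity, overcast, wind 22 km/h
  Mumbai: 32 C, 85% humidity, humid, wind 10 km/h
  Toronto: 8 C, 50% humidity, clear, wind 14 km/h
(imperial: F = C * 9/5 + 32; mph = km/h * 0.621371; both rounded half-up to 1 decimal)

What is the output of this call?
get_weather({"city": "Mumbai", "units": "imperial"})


Mumbai record: 32 C, 85%, humid, 10 km/h
imperial: temperature = 32 * 9/5 + 32 = 89.6 -> 89.6 F
imperial: wind_speed = 10 * 0.621371 = 6.21371 -> 6.2 mph
Output:
{"temperature": "89.6 F", "humidity": "85%", "condition": "humid", "wind_speed": "6.2 mph"}


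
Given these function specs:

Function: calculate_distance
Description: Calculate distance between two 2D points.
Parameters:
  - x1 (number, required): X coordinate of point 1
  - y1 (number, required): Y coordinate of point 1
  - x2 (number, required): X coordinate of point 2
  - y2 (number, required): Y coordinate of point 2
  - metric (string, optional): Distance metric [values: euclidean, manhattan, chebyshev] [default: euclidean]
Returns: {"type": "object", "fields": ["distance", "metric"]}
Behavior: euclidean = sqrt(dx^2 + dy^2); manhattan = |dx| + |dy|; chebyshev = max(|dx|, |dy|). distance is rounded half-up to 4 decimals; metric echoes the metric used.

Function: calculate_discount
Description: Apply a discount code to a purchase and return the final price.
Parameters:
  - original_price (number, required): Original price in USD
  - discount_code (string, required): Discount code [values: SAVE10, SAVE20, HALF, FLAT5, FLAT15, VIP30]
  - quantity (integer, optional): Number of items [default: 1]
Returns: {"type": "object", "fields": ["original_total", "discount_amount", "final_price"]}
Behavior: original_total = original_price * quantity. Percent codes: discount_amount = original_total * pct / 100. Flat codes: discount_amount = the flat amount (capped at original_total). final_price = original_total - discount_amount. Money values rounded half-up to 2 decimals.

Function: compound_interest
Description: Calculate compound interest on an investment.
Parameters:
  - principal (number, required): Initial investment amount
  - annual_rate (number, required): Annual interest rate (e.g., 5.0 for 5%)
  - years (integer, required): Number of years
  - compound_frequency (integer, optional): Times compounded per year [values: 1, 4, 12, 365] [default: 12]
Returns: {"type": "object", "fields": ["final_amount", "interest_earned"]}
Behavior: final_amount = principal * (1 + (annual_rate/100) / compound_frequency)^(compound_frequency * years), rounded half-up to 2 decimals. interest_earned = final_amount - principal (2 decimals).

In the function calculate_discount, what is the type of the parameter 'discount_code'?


The calculate_discount spec declares:
  - discount_code (string, required): Discount code [values: SAVE10, SAVE20, HALF, FLAT5, FLAT15, VIP30]
Type:
string


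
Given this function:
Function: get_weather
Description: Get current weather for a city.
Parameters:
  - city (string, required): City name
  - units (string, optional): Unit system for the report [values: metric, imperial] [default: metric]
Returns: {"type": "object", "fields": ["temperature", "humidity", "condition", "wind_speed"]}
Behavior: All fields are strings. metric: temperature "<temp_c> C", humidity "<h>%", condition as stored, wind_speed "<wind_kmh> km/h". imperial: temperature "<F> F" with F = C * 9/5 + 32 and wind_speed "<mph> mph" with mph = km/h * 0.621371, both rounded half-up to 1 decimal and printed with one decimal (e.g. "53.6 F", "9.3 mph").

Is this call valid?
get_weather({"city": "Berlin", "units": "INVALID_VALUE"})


Checking parameter values...
Parameter 'units' has value 'INVALID_VALUE' not in allowed: metric, imperial
Invalid - 'units' must be one of metric, imperial


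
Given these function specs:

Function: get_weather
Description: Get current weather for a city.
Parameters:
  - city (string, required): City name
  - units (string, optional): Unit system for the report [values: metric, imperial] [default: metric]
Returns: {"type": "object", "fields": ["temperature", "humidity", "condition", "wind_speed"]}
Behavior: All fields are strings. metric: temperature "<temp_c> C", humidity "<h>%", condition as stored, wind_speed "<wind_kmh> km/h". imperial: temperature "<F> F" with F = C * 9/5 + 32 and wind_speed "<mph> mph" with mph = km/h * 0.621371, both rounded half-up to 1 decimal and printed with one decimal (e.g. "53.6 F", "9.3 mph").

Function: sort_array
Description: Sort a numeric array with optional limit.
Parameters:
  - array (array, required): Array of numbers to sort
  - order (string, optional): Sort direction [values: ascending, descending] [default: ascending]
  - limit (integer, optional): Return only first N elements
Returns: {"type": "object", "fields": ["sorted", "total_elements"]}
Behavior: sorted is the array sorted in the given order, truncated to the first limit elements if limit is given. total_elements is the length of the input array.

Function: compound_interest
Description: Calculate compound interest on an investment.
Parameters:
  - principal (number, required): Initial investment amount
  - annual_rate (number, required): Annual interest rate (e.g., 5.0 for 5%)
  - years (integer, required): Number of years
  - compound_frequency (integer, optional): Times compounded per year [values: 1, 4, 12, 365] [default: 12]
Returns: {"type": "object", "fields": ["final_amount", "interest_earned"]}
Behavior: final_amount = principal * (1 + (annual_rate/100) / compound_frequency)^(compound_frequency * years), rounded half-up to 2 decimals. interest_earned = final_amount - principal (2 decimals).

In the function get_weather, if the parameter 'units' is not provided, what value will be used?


The get_weather spec declares:
  - units (string, optional): Unit system for the report [values: metric, imperial] [default: metric]
Default:
metric


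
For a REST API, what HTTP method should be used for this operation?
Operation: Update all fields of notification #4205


GET = read, POST = create, PUT = update/replace, DELETE = remove
This operation is an update/replace.
PUT


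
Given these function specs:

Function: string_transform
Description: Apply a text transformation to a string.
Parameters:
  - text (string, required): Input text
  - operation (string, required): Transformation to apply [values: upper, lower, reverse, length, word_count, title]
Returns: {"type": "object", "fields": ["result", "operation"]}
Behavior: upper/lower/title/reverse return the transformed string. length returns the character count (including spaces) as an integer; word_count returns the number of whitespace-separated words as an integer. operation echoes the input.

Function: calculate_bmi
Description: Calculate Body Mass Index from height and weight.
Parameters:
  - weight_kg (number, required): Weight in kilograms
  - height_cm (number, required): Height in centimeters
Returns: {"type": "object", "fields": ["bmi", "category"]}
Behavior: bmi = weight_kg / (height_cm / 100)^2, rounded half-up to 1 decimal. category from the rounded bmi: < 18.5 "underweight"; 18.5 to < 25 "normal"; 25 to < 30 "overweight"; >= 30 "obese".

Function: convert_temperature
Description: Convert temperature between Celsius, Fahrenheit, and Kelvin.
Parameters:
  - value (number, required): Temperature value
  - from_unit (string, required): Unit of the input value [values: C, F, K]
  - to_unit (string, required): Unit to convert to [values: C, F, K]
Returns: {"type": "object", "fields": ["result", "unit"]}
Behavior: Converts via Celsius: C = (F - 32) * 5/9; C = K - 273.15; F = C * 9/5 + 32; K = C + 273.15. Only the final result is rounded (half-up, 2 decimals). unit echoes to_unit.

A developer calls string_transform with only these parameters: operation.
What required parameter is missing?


Required parameters: text, operation
Provided: operation
Missing: text
text


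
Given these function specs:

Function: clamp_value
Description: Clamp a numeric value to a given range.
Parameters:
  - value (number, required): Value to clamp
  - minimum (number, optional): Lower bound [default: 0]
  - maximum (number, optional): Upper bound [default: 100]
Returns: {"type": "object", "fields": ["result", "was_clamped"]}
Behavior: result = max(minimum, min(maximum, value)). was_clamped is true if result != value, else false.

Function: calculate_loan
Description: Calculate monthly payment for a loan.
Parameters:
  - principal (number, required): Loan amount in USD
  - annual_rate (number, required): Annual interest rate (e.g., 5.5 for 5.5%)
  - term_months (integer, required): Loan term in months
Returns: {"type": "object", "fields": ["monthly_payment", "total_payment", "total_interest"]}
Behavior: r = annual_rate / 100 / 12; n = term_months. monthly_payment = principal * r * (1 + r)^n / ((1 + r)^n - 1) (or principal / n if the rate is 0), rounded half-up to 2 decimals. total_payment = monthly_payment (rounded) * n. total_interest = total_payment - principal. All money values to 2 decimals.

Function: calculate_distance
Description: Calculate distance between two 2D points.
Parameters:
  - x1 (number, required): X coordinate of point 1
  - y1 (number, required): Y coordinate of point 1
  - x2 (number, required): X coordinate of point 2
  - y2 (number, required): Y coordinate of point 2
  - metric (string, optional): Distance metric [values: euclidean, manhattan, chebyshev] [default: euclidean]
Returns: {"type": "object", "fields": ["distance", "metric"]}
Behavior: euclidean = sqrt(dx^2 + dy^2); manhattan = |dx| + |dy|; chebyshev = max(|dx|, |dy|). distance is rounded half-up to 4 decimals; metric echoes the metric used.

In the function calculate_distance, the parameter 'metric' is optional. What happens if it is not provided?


The calculate_distance spec declares:
  - metric (string, optional): Distance metric [values: euclidean, manhattan, chebyshev] [default: euclidean]
It defaults to euclidean


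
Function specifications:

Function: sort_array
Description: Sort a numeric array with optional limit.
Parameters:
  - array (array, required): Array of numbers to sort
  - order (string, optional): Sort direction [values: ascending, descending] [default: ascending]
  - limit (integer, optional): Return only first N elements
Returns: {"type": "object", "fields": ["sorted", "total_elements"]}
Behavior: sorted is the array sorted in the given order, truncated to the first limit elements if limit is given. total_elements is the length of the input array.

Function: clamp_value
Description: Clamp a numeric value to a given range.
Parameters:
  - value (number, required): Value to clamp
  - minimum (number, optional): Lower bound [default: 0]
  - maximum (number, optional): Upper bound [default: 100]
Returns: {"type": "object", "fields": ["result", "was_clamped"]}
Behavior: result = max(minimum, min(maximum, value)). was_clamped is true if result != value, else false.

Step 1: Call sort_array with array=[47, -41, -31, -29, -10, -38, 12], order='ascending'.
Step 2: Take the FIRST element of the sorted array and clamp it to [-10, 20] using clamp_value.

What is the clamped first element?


Step 1: sort_array(order=ascending)
  sorted: [-41, -38, -31, -29, -10, 12, 47]
  -> first element = -41
Step 2: clamp_value(value=-41, minimum=-10, maximum=20)
  result = max(-10, min(20, -41)) = max(-10, -41) = -10
  was_clamped = (-10 != -41) = true
  -> result = -10
-10


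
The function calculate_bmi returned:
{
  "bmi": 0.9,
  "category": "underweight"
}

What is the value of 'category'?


underweight


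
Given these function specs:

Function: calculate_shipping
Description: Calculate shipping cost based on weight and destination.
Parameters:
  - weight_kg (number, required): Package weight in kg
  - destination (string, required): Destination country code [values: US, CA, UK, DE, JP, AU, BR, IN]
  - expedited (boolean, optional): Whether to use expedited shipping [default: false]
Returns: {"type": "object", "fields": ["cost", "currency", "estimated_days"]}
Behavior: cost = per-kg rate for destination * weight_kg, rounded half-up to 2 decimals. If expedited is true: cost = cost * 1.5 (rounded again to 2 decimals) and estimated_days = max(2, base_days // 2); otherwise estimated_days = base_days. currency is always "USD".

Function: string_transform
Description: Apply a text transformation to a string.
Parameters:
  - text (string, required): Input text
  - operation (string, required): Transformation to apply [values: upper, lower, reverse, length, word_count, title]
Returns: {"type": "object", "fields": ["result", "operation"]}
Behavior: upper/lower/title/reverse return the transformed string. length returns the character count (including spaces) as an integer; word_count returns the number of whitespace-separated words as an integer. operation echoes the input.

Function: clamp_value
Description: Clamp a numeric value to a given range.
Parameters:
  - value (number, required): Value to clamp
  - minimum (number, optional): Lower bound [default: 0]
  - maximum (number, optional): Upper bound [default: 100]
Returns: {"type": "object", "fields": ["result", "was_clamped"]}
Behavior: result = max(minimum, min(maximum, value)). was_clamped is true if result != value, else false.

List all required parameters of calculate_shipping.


Parameters of calculate_shipping and their required/optional flag:
  weight_kg: required
  destination: required
  expedited: optional
destination, weight_kg


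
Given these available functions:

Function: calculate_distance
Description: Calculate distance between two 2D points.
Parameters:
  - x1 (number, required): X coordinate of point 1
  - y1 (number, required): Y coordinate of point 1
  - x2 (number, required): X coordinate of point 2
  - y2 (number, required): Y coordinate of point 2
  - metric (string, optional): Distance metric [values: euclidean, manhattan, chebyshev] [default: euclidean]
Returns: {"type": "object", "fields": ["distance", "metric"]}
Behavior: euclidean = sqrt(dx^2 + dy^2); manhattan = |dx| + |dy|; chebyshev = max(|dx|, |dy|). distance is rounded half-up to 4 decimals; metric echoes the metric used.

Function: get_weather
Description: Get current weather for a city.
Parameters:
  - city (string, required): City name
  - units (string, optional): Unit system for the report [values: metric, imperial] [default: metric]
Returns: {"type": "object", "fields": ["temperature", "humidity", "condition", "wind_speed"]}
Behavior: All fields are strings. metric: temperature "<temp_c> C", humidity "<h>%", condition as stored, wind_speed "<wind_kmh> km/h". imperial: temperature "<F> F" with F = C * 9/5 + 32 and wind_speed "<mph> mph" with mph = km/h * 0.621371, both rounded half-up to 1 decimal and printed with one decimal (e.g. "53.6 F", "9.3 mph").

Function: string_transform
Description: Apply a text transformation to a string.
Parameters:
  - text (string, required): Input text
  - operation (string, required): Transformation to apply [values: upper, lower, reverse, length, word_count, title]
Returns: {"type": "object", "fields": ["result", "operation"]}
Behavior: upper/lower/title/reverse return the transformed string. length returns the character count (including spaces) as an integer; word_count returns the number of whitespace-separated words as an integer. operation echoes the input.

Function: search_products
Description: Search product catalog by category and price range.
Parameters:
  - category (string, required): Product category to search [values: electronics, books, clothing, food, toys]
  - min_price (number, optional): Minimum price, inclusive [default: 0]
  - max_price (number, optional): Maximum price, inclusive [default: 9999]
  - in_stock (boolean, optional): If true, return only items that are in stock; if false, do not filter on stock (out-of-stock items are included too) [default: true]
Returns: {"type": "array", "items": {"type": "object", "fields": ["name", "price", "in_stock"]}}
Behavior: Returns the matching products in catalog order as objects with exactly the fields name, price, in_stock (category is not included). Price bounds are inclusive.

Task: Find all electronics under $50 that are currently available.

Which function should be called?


The task needs a function whose description is: Search product catalog by category and price range.
search_products


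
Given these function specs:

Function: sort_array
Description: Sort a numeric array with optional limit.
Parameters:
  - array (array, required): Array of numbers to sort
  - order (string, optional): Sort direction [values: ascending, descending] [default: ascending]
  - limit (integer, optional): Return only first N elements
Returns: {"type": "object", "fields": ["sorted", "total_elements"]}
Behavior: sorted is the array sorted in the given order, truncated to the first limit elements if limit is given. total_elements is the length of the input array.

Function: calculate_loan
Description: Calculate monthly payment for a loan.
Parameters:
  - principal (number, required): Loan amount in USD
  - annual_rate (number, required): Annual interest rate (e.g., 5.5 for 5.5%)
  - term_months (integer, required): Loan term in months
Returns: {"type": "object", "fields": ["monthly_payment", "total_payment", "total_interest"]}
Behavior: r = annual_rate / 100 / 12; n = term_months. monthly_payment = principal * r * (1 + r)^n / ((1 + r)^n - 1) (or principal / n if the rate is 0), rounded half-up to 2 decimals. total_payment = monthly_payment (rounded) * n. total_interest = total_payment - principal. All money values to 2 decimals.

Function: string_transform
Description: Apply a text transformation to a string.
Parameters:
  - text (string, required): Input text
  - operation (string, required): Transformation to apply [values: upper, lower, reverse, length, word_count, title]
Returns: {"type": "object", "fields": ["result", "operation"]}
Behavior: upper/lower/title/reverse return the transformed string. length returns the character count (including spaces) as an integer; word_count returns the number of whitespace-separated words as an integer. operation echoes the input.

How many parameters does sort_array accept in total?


Parameters of sort_array: array (required), order (optional), limit (optional)
Total:
3


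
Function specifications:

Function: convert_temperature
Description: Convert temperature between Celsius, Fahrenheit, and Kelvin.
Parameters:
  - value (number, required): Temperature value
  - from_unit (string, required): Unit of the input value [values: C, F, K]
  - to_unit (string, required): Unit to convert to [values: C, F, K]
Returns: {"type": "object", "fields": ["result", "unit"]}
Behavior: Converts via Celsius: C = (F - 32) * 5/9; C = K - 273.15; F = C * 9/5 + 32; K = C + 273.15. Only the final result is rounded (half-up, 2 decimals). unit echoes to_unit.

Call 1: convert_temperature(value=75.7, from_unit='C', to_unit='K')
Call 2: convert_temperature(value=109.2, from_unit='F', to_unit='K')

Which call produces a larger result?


Call 1:
  Input already in C: 75.7
  To K: 75.7 + 273.15 = 348.85
  Round to 2 decimals: 348.85
  -> 348.85 K
Call 2:
  To C: (109.2 - 32) * 5/9 = 42.888889
  To K: 42.888889 + 273.15 = 316.038889
  Round to 2 decimals: 316.04
  -> 316.04 K
Call 1 (348.85 K)


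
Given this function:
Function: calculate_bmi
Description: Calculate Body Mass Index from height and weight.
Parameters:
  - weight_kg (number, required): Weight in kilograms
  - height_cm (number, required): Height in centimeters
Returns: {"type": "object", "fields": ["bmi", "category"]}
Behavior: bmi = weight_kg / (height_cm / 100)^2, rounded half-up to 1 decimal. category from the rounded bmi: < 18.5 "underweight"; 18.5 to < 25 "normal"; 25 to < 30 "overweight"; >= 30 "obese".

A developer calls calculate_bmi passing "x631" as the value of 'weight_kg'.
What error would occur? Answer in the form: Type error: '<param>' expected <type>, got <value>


Spec: 'weight_kg' is declared as number; "x631" is a string.
Type error: 'weight_kg' expected number, got "x631"


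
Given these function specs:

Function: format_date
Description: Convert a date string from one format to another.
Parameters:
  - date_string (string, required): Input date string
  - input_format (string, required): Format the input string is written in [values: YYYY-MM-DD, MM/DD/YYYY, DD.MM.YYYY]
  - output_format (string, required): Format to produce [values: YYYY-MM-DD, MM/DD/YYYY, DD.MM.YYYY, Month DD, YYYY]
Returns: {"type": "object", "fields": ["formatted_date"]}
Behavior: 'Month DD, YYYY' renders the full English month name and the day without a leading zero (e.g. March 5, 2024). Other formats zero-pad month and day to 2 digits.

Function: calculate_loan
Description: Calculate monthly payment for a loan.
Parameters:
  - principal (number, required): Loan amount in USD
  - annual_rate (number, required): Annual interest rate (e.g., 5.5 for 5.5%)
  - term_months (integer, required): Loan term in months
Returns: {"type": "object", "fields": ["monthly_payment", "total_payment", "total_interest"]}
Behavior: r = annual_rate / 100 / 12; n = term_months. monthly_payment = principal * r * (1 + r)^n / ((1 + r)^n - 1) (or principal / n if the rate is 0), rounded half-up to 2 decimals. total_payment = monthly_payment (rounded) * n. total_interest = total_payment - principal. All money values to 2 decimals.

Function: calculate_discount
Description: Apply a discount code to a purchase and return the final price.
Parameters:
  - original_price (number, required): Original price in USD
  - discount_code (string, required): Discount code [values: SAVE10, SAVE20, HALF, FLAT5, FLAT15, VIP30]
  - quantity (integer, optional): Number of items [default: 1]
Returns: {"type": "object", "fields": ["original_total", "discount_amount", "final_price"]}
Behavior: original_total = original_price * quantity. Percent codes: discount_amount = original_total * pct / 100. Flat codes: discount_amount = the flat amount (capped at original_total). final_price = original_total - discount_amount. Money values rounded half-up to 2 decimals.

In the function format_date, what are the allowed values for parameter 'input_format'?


The format_date spec declares:
  - input_format (string, required): Format the input string is written in [values: YYYY-MM-DD, MM/DD/YYYY, DD.MM.YYYY]
Allowed values:
YYYY-MM-DD, MM/DD/YYYY, DD.MM.YYYY


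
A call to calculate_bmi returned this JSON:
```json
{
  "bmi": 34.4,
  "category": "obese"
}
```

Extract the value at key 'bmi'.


34.4


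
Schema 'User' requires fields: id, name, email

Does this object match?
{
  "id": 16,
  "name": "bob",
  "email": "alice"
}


Checking required fields... All present.
Valid - all required fields present


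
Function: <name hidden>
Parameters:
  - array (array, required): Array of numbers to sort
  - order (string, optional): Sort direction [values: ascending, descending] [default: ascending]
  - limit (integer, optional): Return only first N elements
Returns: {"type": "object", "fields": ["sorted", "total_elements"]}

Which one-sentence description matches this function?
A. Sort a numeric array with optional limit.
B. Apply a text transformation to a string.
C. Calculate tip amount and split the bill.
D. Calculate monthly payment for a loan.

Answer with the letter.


Parameters array, order, limit and return ["sorted", "total_elements"] fit: Sort a numeric array with optional limit.
A


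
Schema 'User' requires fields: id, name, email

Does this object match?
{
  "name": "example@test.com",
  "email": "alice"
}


Checking required fields...
Missing: id
Invalid - missing required field 'id'


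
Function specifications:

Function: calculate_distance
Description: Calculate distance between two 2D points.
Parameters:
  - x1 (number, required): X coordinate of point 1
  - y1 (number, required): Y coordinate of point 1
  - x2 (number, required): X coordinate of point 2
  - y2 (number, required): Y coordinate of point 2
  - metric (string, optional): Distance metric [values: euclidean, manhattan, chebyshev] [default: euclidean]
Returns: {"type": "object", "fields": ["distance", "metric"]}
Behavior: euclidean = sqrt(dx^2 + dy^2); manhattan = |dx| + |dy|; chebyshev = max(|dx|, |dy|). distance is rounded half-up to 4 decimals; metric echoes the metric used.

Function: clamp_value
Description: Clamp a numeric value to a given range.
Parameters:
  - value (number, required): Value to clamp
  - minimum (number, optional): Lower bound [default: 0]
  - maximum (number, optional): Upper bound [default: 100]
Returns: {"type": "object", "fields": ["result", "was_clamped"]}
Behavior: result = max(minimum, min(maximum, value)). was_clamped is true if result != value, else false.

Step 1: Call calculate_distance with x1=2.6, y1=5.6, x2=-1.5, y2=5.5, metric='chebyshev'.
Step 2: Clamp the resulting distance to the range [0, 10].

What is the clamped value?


Step 1: calculate_distance (chebyshev)
  |dx| = |-1.5 - 2.6| = 4.1; |dy| = |5.5 - 5.6| = 0.1
  chebyshev: max(4.1, 0.1) = 4.1
  Round to 4 decimals: 4.1
  -> distance = 4.1
Step 2: clamp_value(value=4.1, minimum=0, maximum=10)
  result = max(0, min(10, 4.1)) = max(0, 4.1) = 4.1
  was_clamped = (4.1 != 4.1) = false
  -> result = 4.1
4.1


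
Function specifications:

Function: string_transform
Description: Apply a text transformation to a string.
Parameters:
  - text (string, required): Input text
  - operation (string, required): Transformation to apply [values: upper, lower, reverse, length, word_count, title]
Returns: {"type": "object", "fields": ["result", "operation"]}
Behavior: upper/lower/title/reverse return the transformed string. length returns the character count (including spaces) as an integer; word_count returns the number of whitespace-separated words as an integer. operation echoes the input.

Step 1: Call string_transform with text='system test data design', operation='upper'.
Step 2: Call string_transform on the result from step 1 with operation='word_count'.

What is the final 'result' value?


Step 1: string_transform(text='system test data design', operation='upper')
  -> result = 'SYSTEM TEST DATA DESIGN'
Step 2: string_transform(text='SYSTEM TEST DATA DESIGN', operation='word_count')
  words: SYSTEM, TEST, DATA, DESIGN -> 4
  -> result = 4
4


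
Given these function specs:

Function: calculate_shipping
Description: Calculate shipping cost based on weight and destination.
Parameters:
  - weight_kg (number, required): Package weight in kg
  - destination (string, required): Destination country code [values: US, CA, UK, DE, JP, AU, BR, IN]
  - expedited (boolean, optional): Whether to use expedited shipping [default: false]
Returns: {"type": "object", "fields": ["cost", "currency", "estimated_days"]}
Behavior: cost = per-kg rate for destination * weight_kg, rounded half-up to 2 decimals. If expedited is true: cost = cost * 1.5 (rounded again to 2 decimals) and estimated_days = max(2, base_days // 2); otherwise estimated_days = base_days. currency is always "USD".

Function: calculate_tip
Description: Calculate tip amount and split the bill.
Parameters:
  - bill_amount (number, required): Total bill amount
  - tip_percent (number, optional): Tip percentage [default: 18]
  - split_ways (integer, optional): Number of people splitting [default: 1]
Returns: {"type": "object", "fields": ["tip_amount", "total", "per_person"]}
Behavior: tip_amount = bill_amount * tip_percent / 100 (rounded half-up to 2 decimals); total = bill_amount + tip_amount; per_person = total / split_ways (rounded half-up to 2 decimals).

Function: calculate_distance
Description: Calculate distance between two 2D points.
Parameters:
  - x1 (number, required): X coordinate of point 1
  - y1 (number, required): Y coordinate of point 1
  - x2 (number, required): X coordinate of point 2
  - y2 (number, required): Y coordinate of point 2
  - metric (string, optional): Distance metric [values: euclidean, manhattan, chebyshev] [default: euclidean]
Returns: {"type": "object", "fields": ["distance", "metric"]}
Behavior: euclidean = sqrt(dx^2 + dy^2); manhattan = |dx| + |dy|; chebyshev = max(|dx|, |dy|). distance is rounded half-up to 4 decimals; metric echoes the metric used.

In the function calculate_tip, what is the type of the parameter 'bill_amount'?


The calculate_tip spec declares:
  - bill_amount (number, required): Total bill amount
Type:
number


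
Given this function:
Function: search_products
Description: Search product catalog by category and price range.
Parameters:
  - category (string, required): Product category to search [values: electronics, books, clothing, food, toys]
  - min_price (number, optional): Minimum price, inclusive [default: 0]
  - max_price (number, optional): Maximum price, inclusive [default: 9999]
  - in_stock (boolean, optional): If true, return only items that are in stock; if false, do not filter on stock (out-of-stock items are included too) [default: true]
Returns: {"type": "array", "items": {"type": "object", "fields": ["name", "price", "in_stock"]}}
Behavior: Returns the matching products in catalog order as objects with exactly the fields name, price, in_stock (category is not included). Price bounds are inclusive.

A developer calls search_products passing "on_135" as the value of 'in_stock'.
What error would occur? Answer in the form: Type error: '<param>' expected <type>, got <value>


Spec: 'in_stock' is declared as boolean; "on_135" is a string.
Type error: 'in_stock' expected boolean, got "on_135"


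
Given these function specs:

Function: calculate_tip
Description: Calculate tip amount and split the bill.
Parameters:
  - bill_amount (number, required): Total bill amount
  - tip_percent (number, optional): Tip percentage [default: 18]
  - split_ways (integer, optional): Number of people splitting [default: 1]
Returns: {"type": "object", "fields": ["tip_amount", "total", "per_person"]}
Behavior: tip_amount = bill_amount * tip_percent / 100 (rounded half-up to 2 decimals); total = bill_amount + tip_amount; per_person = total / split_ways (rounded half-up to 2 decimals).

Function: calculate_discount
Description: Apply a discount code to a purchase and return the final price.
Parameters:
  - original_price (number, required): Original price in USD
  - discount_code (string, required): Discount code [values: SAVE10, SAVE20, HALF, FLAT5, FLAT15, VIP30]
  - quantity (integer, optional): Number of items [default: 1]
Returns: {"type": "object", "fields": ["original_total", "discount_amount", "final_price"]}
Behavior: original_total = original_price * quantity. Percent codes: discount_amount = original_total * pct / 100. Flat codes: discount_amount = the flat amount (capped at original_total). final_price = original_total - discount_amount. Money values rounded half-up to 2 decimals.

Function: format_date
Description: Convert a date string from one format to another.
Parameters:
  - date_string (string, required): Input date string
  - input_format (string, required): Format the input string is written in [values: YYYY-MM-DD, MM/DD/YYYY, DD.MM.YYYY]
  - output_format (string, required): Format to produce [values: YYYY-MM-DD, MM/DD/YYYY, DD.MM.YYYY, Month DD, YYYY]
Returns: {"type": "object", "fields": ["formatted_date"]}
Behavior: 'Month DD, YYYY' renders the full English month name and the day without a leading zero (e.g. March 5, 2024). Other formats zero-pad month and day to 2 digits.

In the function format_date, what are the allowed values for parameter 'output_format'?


The format_date spec declares:
  - output_format (string, required): Format to produce [values: YYYY-MM-DD, MM/DD/YYYY, DD.MM.YYYY, Month DD, YYYY]
Allowed values:
YYYY-MM-DD, MM/DD/YYYY, DD.MM.YYYY, Month DD, YYYY
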